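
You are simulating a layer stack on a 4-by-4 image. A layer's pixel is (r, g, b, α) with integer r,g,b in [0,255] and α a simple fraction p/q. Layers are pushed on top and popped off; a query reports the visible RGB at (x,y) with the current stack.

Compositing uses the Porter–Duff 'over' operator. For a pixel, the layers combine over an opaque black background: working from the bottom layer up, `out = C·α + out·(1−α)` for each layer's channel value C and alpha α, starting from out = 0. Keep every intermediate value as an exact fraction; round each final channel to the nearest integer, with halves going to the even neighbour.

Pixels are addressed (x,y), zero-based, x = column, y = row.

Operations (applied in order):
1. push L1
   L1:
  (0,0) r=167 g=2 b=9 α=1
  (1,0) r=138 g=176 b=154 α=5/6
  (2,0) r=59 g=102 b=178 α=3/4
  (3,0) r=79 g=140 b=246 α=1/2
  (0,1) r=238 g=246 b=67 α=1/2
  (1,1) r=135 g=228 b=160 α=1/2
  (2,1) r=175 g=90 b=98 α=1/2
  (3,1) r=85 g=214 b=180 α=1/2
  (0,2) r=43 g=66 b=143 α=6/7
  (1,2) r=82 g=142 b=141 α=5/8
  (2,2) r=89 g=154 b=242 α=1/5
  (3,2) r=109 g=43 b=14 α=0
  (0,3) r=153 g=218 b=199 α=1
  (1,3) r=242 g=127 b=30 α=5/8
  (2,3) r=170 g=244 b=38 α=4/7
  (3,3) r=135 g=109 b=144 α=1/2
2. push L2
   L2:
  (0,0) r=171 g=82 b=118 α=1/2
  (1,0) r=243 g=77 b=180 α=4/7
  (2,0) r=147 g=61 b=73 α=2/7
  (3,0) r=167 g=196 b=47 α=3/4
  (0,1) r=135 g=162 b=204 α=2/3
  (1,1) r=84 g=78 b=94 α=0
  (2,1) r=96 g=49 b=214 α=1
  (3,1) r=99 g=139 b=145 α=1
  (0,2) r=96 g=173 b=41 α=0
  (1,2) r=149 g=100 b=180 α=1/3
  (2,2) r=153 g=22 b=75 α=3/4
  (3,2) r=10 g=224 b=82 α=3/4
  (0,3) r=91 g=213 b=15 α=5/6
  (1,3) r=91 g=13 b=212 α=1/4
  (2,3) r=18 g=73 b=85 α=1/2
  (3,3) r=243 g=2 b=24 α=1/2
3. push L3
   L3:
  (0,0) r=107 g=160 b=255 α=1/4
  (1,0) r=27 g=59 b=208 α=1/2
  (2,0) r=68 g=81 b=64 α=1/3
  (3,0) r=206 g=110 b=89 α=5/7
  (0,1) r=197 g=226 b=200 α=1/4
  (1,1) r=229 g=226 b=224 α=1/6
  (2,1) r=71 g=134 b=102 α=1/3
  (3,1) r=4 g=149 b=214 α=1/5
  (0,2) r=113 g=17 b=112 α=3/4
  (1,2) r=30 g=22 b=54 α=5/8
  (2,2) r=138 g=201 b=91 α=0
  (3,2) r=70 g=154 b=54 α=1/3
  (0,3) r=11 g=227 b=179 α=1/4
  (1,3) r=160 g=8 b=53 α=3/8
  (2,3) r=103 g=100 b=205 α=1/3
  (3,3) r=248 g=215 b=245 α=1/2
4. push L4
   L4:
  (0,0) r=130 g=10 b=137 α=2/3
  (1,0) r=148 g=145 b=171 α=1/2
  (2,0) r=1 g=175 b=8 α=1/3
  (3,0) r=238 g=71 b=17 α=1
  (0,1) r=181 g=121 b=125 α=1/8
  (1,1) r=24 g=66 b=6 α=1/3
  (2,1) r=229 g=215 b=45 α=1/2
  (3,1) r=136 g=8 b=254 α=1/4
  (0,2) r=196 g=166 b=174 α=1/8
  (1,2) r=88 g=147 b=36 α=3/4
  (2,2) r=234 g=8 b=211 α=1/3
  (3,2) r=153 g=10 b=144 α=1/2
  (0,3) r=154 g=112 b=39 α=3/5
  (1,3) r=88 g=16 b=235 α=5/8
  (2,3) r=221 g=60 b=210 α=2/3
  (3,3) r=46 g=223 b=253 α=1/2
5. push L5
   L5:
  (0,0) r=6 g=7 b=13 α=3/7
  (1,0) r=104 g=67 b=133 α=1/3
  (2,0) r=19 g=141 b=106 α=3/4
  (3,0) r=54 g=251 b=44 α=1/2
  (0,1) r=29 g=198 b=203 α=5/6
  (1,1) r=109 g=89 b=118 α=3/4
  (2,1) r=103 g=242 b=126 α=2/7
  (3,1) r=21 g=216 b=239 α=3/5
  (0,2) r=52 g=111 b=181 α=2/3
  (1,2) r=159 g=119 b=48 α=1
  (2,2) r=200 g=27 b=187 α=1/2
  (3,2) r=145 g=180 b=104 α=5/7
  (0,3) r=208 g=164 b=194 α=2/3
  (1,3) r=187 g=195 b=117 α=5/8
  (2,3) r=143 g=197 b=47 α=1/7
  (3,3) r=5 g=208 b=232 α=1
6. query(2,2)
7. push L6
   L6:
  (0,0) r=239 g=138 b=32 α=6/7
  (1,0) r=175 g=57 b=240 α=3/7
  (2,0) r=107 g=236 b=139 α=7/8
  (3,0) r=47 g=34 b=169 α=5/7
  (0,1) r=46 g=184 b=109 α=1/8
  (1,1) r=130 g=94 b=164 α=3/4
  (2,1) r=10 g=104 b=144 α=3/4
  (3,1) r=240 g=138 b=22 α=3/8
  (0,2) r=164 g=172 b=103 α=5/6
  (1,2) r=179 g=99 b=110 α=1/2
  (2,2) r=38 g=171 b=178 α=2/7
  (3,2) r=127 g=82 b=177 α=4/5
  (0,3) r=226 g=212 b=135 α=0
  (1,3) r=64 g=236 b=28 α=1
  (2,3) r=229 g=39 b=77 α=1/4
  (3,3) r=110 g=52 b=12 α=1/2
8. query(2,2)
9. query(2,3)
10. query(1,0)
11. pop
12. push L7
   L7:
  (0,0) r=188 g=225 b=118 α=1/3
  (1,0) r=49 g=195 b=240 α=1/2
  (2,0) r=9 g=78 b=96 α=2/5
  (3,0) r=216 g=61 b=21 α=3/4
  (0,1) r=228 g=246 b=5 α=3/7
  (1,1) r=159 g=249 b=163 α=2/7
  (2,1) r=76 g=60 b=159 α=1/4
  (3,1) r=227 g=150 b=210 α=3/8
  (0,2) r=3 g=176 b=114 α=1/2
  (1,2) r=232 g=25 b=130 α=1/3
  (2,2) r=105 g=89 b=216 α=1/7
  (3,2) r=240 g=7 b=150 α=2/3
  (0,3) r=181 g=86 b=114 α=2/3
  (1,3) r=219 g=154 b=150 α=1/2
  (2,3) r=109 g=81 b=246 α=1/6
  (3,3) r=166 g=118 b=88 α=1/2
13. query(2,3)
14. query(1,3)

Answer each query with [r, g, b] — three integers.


at x=2,y=2 over L1,L2,L3,L4,L5:
+L1 (α=1/5) → [89/5, 154/5, 242/5]
+L2 (α=3/4) → [596/5, 121/5, 1367/20]
+L3 (α=0) → [596/5, 121/5, 1367/20]
+L4 (α=1/3) → [2362/15, 94/5, 1159/10]
+L5 (α=1/2) → [2681/15, 229/10, 3029/20]
rounded: [179, 23, 151]

at x=2,y=2 over L1,L2,L3,L4,L5,L6:
+L1 (α=1/5) → [89/5, 154/5, 242/5]
+L2 (α=3/4) → [596/5, 121/5, 1367/20]
+L3 (α=0) → [596/5, 121/5, 1367/20]
+L4 (α=1/3) → [2362/15, 94/5, 1159/10]
+L5 (α=1/2) → [2681/15, 229/10, 3029/20]
+L6 (α=2/7) → [2909/21, 913/14, 4453/28]
rounded: [139, 65, 159]

at x=2,y=3 over L1,L2,L3,L4,L5,L6:
+L1 (α=4/7) → [680/7, 976/7, 152/7]
+L2 (α=1/2) → [403/7, 1487/14, 747/14]
+L3 (α=1/3) → [509/7, 729/7, 2182/21]
+L4 (α=2/3) → [1201/7, 523/7, 11002/63]
+L5 (α=1/7) → [8207/49, 4517/49, 22991/147]
+L6 (α=1/4) → [17921/98, 7731/98, 6691/49]
→ [183, 79, 137]

at x=1,y=0 over L1,L2,L3,L4,L5,L6:
+L1 (α=5/6) → [115, 440/3, 385/3]
+L2 (α=4/7) → [1317/7, 748/7, 1105/7]
+L3 (α=1/2) → [753/7, 1161/14, 2561/14]
+L4 (α=1/2) → [1789/14, 3191/28, 4955/28]
+L5 (α=1/3) → [839/7, 4129/42, 6817/42]
+L6 (α=3/7) → [7031/49, 11849/147, 28754/147]
= [143, 81, 196]

query (2,3) [L1,L2,L3,L4,L5,L7] — begin 0,0,0
+L1 (α=4/7) → [680/7, 976/7, 152/7]
+L2 (α=1/2) → [403/7, 1487/14, 747/14]
+L3 (α=1/3) → [509/7, 729/7, 2182/21]
+L4 (α=2/3) → [1201/7, 523/7, 11002/63]
+L5 (α=1/7) → [8207/49, 4517/49, 22991/147]
+L7 (α=1/6) → [23188/147, 13277/147, 151117/882]
= [158, 90, 171]

query (1,3) [L1,L2,L3,L4,L5,L7] — begin 0,0,0
L1 α=5/8: [605/4, 635/8, 75/4]
L2 α=1/4: [2179/16, 2009/32, 1073/16]
L3 α=3/8: [18575/128, 10813/256, 7909/128]
L4 α=5/8: [112045/1024, 52919/2048, 174127/1024]
L5 α=5/8: [1293575/8192, 2155557/16384, 1121421/8192]
L7 α=1/2: [3087623/16384, 4678693/32768, 2350221/16384]
rounded: [188, 143, 143]


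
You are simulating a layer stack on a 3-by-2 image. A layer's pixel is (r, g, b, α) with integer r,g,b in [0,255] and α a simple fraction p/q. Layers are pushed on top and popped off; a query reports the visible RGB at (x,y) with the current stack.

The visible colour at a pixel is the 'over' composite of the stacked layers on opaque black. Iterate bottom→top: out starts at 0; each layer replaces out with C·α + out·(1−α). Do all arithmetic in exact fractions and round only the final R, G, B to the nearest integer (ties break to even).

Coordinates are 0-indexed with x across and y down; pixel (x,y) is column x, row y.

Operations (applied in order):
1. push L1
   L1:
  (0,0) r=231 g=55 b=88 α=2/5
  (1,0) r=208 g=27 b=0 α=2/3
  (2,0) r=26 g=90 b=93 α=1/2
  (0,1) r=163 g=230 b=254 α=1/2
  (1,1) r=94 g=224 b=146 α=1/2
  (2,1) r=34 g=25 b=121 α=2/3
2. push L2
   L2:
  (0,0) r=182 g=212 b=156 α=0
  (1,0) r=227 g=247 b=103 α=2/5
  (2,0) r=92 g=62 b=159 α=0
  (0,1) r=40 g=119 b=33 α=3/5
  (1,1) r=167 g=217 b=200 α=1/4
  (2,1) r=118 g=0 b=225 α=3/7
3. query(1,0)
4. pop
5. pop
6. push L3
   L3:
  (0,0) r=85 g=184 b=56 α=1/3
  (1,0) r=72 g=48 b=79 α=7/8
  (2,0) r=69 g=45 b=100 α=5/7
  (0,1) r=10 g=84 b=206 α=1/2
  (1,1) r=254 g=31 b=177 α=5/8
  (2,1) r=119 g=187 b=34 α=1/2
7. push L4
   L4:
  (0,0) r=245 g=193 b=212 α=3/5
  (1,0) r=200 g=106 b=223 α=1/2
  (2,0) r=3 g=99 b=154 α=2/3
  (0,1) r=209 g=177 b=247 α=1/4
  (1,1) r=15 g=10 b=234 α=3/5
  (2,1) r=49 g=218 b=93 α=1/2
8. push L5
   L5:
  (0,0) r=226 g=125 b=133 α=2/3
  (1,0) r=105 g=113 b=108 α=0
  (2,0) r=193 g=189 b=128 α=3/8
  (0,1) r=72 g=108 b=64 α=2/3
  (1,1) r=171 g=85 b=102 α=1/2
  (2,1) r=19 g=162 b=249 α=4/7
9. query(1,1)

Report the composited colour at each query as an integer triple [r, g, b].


at x=1,y=0 over L1,L2:
L1 α=2/3: [416/3, 18, 0]
L2 α=2/5: [174, 548/5, 206/5]
→ [174, 110, 41]

at x=1,y=1 over L3,L4,L5:
L3 α=5/8: [635/4, 155/8, 885/8]
L4 α=3/5: [145/2, 55/4, 3693/20]
L5 α=1/2: [487/4, 395/8, 5733/40]
= [122, 49, 143]


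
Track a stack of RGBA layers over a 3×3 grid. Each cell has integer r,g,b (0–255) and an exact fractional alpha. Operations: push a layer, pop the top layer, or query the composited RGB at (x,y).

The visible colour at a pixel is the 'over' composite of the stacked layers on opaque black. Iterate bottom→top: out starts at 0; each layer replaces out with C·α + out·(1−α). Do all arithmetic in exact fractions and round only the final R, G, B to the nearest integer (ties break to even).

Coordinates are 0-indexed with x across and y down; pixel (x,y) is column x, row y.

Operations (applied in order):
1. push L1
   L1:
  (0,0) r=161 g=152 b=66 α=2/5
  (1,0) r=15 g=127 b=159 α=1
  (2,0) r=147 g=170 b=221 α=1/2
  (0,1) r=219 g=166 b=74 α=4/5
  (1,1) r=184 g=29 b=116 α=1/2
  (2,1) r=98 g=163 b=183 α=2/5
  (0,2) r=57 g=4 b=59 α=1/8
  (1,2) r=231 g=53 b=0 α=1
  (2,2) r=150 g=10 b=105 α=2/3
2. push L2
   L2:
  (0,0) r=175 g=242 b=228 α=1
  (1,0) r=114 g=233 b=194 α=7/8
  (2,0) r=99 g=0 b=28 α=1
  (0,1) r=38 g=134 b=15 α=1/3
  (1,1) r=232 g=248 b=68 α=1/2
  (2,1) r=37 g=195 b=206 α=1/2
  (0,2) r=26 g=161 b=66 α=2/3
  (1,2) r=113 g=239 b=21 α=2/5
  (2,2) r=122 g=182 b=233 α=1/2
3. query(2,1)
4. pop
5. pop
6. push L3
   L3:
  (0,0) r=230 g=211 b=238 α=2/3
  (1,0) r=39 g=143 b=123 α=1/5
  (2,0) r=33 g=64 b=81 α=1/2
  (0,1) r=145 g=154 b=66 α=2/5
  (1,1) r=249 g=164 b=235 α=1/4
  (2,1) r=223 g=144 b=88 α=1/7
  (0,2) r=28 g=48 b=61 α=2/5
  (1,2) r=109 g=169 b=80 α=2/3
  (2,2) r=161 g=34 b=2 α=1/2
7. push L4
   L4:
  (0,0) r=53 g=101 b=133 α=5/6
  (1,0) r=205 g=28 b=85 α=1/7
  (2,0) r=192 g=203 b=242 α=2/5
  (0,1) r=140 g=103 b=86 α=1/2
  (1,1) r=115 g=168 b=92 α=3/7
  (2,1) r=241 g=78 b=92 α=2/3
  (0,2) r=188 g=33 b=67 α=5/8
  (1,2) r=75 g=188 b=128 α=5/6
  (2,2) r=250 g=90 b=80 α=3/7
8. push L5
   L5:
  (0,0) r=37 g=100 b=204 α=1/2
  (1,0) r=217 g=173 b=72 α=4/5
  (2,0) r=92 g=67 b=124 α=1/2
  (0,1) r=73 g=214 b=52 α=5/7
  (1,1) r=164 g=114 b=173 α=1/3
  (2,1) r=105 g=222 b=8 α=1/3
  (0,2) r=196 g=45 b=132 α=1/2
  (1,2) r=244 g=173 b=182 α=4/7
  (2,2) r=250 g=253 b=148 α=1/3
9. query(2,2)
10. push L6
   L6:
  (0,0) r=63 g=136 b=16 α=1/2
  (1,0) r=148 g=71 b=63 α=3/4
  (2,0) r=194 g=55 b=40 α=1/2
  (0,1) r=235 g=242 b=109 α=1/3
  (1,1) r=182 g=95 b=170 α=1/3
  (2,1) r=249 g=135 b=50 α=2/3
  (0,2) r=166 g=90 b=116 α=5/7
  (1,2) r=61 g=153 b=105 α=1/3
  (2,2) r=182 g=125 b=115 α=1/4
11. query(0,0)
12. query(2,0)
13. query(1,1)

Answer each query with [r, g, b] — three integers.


query (2,1) [L1,L2] — begin 0,0,0
L1 α=2/5: [196/5, 326/5, 366/5]
L2 α=1/2: [381/10, 1301/10, 698/5]
→ [38, 130, 140]

query (2,2) [L3,L4,L5] — begin 0,0,0
after L3 α=1/2: [161/2, 17, 1]
after L4 α=3/7: [1072/7, 338/7, 244/7]
after L5 α=1/3: [1298/7, 2447/21, 508/7]
→ [185, 117, 73]

(0,0) stack=L3,L4,L5,L6; from [0,0,0]:
L3 α=2/3: [460/3, 422/3, 476/3]
L4 α=5/6: [1255/18, 1937/18, 2471/18]
L5 α=1/2: [1921/36, 3737/36, 6143/36]
L6 α=1/2: [4189/72, 8633/72, 6719/72]
= [58, 120, 93]

at x=2,y=0 over L3,L4,L5,L6:
after L3 α=1/2: [33/2, 32, 81/2]
after L4 α=2/5: [867/10, 502/5, 1211/10]
after L5 α=1/2: [1787/20, 837/10, 2451/20]
after L6 α=1/2: [5667/40, 1387/20, 3251/40]
= [142, 69, 81]

query (1,1) [L3,L4,L5,L6] — begin 0,0,0
+L3 (α=1/4) → [249/4, 41, 235/4]
+L4 (α=3/7) → [594/7, 668/7, 73]
+L5 (α=1/3) → [2336/21, 2134/21, 319/3]
+L6 (α=1/3) → [8494/63, 6263/63, 1148/9]
rounded: [135, 99, 128]


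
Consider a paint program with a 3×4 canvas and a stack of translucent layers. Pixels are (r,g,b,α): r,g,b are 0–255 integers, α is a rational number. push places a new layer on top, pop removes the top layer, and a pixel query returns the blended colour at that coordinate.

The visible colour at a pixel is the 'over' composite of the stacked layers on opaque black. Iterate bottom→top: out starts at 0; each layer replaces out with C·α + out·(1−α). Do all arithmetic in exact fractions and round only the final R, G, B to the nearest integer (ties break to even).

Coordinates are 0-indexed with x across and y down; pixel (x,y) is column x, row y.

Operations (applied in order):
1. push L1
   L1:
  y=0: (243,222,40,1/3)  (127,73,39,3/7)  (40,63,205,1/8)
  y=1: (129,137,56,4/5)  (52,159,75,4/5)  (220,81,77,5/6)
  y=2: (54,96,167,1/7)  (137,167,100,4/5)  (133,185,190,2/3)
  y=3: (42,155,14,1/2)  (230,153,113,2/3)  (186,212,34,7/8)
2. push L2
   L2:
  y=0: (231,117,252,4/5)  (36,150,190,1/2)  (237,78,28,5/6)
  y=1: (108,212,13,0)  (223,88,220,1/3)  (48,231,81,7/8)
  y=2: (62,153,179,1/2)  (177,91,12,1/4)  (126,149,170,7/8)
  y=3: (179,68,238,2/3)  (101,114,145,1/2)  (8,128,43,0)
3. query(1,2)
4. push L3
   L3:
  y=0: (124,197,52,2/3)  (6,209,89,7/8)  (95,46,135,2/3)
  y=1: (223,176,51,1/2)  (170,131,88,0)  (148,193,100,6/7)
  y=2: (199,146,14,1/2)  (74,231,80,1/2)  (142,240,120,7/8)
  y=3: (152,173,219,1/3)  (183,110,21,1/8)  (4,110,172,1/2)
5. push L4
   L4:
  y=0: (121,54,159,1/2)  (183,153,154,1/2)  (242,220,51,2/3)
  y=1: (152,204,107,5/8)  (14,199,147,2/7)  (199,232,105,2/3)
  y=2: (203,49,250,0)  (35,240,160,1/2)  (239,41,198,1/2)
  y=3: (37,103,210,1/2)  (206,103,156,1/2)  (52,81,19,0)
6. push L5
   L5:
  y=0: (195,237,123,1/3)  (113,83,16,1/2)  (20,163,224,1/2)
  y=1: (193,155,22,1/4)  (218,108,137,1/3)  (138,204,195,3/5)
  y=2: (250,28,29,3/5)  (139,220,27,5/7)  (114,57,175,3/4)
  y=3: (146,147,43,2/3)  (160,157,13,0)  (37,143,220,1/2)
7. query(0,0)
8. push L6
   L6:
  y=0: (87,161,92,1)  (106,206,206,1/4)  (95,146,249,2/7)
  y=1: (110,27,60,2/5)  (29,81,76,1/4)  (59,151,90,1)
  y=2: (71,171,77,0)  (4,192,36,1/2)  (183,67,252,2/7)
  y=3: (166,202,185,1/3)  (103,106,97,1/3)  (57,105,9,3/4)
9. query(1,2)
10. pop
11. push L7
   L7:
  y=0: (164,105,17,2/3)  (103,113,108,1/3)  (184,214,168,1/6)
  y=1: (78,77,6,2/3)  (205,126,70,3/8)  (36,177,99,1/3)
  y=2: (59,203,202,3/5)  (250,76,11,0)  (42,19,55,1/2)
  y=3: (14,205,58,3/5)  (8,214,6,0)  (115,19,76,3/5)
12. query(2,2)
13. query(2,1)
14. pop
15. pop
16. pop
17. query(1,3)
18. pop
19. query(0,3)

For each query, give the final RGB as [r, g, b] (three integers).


query (1,2) [L1,L2] — begin 0,0,0
+L1 (α=4/5) → [548/5, 668/5, 80]
+L2 (α=1/4) → [2529/20, 2459/20, 63]
rounded: [126, 123, 63]

at x=0,y=0 over L1,L2,L3,L4,L5:
+L1 (α=1/3) → [81, 74, 40/3]
+L2 (α=4/5) → [201, 542/5, 3064/15]
+L3 (α=2/3) → [449/3, 2512/15, 4624/45]
+L4 (α=1/2) → [406/3, 1661/15, 11779/90]
+L5 (α=1/3) → [1397/9, 6877/45, 17314/135]
→ [155, 153, 128]

(1,2) stack=L1,L2,L3,L4,L5,L6; from [0,0,0]:
L1 α=4/5: [548/5, 668/5, 80]
L2 α=1/4: [2529/20, 2459/20, 63]
L3 α=1/2: [4009/40, 7079/40, 143/2]
L4 α=1/2: [5409/80, 16679/80, 463/4]
L5 α=5/7: [33209/280, 60679/280, 733/14]
L6 α=1/2: [34329/560, 114439/560, 1237/28]
= [61, 204, 44]

(2,2) stack=L1,L2,L3,L4,L5,L7; from [0,0,0]:
+L1 (α=2/3) → [266/3, 370/3, 380/3]
+L2 (α=7/8) → [364/3, 3499/24, 1975/12]
+L3 (α=7/8) → [1673/12, 43819/192, 12055/96]
+L4 (α=1/2) → [4541/24, 51691/384, 31063/192]
+L5 (α=3/4) → [12749/96, 117355/1536, 131863/768]
+L7 (α=1/2) → [16781/192, 146539/3072, 174103/1536]
rounded: [87, 48, 113]

(2,1) stack=L1,L2,L3,L4,L5,L7; from [0,0,0]:
L1 α=5/6: [550/3, 135/2, 385/6]
L2 α=7/8: [779/12, 3369/16, 3787/48]
L3 α=6/7: [11435/84, 21897/112, 32587/336]
L4 α=2/3: [44867/252, 73865/336, 103147/1008]
L5 α=3/5: [97031/630, 176681/840, 397987/2520]
L7 α=1/3: [108371/945, 251021/1260, 522727/3780]
rounded: [115, 199, 138]

query (1,3) [L1,L2,L3] — begin 0,0,0
after L1 α=2/3: [460/3, 102, 226/3]
after L2 α=1/2: [763/6, 108, 661/6]
after L3 α=1/8: [6439/48, 433/4, 4753/48]
rounded: [134, 108, 99]

query (0,3) [L1,L2] — begin 0,0,0
+L1 (α=1/2) → [21, 155/2, 7]
+L2 (α=2/3) → [379/3, 427/6, 161]
rounded: [126, 71, 161]


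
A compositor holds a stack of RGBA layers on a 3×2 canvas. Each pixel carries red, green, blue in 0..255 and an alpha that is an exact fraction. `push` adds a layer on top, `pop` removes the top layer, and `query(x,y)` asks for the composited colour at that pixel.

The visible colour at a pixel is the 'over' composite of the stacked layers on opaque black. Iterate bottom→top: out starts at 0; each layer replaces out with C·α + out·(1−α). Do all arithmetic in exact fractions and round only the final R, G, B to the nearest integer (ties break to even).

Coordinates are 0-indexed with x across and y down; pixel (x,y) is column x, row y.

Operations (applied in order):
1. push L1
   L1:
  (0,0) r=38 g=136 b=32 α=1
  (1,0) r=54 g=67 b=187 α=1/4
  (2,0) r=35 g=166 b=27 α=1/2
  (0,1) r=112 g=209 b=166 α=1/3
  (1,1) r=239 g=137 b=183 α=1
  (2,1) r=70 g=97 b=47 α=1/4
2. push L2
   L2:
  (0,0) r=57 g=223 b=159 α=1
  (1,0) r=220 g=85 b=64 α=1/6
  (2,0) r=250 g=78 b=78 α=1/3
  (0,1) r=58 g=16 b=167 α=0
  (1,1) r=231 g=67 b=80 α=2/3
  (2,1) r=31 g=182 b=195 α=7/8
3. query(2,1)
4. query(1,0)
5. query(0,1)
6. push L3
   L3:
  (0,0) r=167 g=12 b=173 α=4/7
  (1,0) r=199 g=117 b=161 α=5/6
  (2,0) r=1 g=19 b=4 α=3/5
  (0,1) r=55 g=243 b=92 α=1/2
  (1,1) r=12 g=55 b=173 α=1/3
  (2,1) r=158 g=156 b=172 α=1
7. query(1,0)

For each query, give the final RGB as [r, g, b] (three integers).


at x=2,y=1 over L1,L2:
after L1 α=1/4: [35/2, 97/4, 47/4]
after L2 α=7/8: [469/16, 5193/32, 5507/32]
→ [29, 162, 172]

at x=1,y=0 over L1,L2:
L1 α=1/4: [27/2, 67/4, 187/4]
L2 α=1/6: [575/12, 225/8, 397/8]
= [48, 28, 50]

query (0,1) [L1,L2] — begin 0,0,0
+L1 (α=1/3) → [112/3, 209/3, 166/3]
+L2 (α=0) → [112/3, 209/3, 166/3]
rounded: [37, 70, 55]

(1,0) stack=L1,L2,L3; from [0,0,0]:
after L1 α=1/4: [27/2, 67/4, 187/4]
after L2 α=1/6: [575/12, 225/8, 397/8]
after L3 α=5/6: [12515/72, 1635/16, 2279/16]
→ [174, 102, 142]


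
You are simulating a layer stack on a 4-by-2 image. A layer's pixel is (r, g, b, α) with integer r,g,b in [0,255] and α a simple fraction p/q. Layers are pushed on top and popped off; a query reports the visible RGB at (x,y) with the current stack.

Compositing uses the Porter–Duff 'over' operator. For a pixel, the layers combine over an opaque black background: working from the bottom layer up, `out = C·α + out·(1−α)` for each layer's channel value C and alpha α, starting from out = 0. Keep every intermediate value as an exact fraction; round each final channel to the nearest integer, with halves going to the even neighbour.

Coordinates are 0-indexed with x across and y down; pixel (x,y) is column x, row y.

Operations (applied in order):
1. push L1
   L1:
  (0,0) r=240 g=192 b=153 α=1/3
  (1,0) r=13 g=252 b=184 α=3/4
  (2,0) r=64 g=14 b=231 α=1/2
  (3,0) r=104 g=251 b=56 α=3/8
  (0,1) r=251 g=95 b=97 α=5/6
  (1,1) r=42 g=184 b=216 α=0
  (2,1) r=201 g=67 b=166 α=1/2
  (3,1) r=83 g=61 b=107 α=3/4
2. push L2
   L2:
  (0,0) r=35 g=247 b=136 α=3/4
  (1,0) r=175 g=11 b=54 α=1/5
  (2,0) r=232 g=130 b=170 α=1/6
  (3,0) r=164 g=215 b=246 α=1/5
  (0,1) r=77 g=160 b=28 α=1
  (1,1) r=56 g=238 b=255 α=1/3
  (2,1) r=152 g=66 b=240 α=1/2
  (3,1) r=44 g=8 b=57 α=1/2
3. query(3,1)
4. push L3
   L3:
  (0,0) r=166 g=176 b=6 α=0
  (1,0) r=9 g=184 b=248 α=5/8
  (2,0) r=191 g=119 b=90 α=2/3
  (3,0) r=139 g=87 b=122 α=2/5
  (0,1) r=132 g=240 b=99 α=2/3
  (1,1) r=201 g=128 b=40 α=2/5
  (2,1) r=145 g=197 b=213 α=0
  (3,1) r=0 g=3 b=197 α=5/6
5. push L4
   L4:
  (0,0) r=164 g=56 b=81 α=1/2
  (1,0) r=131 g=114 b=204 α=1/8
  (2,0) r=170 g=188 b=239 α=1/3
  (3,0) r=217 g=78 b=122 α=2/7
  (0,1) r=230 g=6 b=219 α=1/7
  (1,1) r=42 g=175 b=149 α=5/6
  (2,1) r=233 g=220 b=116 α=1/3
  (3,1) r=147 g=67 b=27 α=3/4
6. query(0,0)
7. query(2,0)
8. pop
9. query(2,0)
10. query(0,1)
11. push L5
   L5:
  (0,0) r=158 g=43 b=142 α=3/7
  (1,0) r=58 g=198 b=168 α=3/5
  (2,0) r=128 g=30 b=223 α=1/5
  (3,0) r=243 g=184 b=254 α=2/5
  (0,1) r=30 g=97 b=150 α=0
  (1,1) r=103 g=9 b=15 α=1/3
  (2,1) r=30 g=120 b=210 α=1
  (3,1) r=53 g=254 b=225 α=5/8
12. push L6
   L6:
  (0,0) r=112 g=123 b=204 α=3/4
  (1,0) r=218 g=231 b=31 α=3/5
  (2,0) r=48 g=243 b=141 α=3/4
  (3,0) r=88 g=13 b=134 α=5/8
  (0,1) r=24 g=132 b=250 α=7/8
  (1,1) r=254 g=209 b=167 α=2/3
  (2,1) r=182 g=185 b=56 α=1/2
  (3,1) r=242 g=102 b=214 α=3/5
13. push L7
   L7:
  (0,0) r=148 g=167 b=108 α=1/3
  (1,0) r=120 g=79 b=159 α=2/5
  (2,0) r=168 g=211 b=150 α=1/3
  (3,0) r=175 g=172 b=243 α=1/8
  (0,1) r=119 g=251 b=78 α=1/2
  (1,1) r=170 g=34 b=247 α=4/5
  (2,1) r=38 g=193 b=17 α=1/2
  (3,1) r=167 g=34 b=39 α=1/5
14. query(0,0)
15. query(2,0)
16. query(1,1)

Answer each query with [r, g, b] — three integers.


query (3,1) [L1,L2] — begin 0,0,0
+L1 (α=3/4) → [249/4, 183/4, 321/4]
+L2 (α=1/2) → [425/8, 215/8, 549/8]
rounded: [53, 27, 69]

(0,0) stack=L1,L2,L3,L4; from [0,0,0]:
after L1 α=1/3: [80, 64, 51]
after L2 α=3/4: [185/4, 805/4, 459/4]
after L3 α=0: [185/4, 805/4, 459/4]
after L4 α=1/2: [841/8, 1029/8, 783/8]
rounded: [105, 129, 98]

query (2,0) [L1,L2,L3,L4] — begin 0,0,0
+L1 (α=1/2) → [32, 7, 231/2]
+L2 (α=1/6) → [196/3, 55/2, 1495/12]
+L3 (α=2/3) → [1342/9, 177/2, 3655/36]
+L4 (α=1/3) → [4214/27, 365/3, 7957/54]
= [156, 122, 147]

at x=2,y=0 over L1,L2,L3:
L1 α=1/2: [32, 7, 231/2]
L2 α=1/6: [196/3, 55/2, 1495/12]
L3 α=2/3: [1342/9, 177/2, 3655/36]
rounded: [149, 88, 102]

(0,1) stack=L1,L2,L3; from [0,0,0]:
+L1 (α=5/6) → [1255/6, 475/6, 485/6]
+L2 (α=1) → [77, 160, 28]
+L3 (α=2/3) → [341/3, 640/3, 226/3]
rounded: [114, 213, 75]

at x=0,y=0 over L1,L2,L3,L5,L6,L7:
L1 α=1/3: [80, 64, 51]
L2 α=3/4: [185/4, 805/4, 459/4]
L3 α=0: [185/4, 805/4, 459/4]
L5 α=3/7: [659/7, 934/7, 885/7]
L6 α=3/4: [3011/28, 3517/28, 5169/28]
L7 α=1/3: [5083/42, 5855/42, 2227/14]
= [121, 139, 159]

query (2,0) [L1,L2,L3,L5,L6,L7] — begin 0,0,0
L1 α=1/2: [32, 7, 231/2]
L2 α=1/6: [196/3, 55/2, 1495/12]
L3 α=2/3: [1342/9, 177/2, 3655/36]
L5 α=1/5: [1304/9, 384/5, 5662/45]
L6 α=3/4: [650/9, 4029/20, 24697/180]
L7 α=1/3: [2812/27, 6139/30, 38197/270]
= [104, 205, 141]

query (1,1) [L1,L2,L3,L5,L6,L7] — begin 0,0,0
L1 α=0: [0, 0, 0]
L2 α=1/3: [56/3, 238/3, 85]
L3 α=2/5: [458/5, 494/5, 67]
L5 α=1/3: [477/5, 1033/15, 149/3]
L6 α=2/3: [3017/15, 7303/45, 1151/9]
L7 α=4/5: [13217/75, 13423/225, 10043/45]
→ [176, 60, 223]


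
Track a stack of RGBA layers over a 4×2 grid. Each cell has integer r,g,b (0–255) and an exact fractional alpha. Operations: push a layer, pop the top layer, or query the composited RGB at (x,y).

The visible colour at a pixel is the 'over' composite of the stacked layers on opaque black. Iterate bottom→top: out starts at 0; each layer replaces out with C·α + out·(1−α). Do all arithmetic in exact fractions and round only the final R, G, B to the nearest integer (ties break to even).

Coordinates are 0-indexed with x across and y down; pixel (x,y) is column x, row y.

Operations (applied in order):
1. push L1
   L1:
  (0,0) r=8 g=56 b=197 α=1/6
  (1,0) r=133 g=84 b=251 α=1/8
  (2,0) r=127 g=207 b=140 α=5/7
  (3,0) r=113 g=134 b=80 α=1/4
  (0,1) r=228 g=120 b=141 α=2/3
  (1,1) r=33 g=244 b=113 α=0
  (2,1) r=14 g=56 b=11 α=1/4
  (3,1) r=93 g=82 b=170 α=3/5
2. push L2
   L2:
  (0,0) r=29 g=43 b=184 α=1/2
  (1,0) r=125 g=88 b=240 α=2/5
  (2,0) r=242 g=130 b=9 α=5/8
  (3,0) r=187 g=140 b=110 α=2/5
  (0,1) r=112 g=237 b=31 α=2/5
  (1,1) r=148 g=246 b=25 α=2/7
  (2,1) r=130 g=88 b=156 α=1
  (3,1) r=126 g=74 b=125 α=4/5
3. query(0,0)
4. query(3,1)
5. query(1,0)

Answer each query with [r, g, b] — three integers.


at x=0,y=0 over L1,L2:
after L1 α=1/6: [4/3, 28/3, 197/6]
after L2 α=1/2: [91/6, 157/6, 1301/12]
→ [15, 26, 108]

query (3,1) [L1,L2] — begin 0,0,0
+L1 (α=3/5) → [279/5, 246/5, 102]
+L2 (α=4/5) → [2799/25, 1726/25, 602/5]
rounded: [112, 69, 120]

query (1,0) [L1,L2] — begin 0,0,0
+L1 (α=1/8) → [133/8, 21/2, 251/8]
+L2 (α=2/5) → [2399/40, 83/2, 4593/40]
→ [60, 42, 115]


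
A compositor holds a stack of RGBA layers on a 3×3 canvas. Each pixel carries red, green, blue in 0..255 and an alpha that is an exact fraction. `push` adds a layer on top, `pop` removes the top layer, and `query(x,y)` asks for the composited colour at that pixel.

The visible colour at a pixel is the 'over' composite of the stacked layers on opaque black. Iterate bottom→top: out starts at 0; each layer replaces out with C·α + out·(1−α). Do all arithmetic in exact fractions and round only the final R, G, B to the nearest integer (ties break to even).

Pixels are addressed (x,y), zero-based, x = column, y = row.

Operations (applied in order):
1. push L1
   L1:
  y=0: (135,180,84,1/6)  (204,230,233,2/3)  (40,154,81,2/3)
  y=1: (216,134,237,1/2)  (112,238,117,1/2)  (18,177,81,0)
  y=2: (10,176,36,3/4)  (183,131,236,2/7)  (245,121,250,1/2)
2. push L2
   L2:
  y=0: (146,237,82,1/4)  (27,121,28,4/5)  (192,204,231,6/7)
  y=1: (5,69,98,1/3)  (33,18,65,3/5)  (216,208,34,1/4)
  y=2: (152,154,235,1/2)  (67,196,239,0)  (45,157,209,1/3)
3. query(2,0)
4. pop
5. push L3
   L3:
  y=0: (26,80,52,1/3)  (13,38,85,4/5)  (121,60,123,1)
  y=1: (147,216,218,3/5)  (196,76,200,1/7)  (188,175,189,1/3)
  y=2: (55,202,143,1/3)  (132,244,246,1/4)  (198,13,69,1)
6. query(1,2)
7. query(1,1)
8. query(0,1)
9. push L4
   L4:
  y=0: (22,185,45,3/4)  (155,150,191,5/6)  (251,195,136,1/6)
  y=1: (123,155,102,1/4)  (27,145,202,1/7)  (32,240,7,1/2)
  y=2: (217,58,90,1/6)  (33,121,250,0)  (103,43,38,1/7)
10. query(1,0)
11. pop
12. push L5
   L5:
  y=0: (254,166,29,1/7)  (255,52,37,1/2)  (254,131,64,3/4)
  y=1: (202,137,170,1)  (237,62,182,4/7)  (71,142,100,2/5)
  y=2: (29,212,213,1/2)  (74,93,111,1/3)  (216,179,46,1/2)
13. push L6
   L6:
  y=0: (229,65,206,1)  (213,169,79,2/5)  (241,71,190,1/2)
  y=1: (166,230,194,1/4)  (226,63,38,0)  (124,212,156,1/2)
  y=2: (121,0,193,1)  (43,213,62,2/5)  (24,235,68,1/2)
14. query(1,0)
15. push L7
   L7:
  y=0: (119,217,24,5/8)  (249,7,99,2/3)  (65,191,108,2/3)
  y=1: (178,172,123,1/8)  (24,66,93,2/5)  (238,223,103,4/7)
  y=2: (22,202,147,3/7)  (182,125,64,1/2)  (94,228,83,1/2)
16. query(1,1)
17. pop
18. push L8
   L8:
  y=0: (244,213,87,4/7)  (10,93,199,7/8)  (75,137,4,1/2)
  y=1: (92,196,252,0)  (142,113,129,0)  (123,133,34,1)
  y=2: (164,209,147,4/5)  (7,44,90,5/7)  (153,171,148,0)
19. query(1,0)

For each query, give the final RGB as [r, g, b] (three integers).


query (2,0) [L1,L2] — begin 0,0,0
L1 α=2/3: [80/3, 308/3, 54]
L2 α=6/7: [3536/21, 3980/21, 1440/7]
= [168, 190, 206]

at x=1,y=2 over L1,L3:
L1 α=2/7: [366/7, 262/7, 472/7]
L3 α=1/4: [1011/14, 1247/14, 1569/14]
= [72, 89, 112]

query (1,1) [L1,L3] — begin 0,0,0
+L1 (α=1/2) → [56, 119, 117/2]
+L3 (α=1/7) → [76, 790/7, 551/7]
→ [76, 113, 79]

(0,1) stack=L1,L3; from [0,0,0]:
+L1 (α=1/2) → [108, 67, 237/2]
+L3 (α=3/5) → [657/5, 782/5, 891/5]
= [131, 156, 178]

at x=1,y=0 over L1,L3,L4:
after L1 α=2/3: [136, 460/3, 466/3]
after L3 α=4/5: [188/5, 916/15, 1486/15]
after L4 α=5/6: [4063/30, 6083/45, 15811/90]
→ [135, 135, 176]

at x=1,y=0 over L1,L3,L5,L6:
L1 α=2/3: [136, 460/3, 466/3]
L3 α=4/5: [188/5, 916/15, 1486/15]
L5 α=1/2: [1463/10, 848/15, 2041/30]
L6 α=2/5: [8649/50, 2538/25, 3621/50]
rounded: [173, 102, 72]

(1,1) stack=L1,L3,L5,L6,L7; from [0,0,0]:
after L1 α=1/2: [56, 119, 117/2]
after L3 α=1/7: [76, 790/7, 551/7]
after L5 α=4/7: [168, 4106/49, 6749/49]
after L6 α=0: [168, 4106/49, 6749/49]
after L7 α=2/5: [552/5, 18786/245, 29361/245]
rounded: [110, 77, 120]

at x=1,y=0 over L1,L3,L5,L6,L8:
after L1 α=2/3: [136, 460/3, 466/3]
after L3 α=4/5: [188/5, 916/15, 1486/15]
after L5 α=1/2: [1463/10, 848/15, 2041/30]
after L6 α=2/5: [8649/50, 2538/25, 3621/50]
after L8 α=7/8: [12149/400, 18813/200, 73271/400]
→ [30, 94, 183]


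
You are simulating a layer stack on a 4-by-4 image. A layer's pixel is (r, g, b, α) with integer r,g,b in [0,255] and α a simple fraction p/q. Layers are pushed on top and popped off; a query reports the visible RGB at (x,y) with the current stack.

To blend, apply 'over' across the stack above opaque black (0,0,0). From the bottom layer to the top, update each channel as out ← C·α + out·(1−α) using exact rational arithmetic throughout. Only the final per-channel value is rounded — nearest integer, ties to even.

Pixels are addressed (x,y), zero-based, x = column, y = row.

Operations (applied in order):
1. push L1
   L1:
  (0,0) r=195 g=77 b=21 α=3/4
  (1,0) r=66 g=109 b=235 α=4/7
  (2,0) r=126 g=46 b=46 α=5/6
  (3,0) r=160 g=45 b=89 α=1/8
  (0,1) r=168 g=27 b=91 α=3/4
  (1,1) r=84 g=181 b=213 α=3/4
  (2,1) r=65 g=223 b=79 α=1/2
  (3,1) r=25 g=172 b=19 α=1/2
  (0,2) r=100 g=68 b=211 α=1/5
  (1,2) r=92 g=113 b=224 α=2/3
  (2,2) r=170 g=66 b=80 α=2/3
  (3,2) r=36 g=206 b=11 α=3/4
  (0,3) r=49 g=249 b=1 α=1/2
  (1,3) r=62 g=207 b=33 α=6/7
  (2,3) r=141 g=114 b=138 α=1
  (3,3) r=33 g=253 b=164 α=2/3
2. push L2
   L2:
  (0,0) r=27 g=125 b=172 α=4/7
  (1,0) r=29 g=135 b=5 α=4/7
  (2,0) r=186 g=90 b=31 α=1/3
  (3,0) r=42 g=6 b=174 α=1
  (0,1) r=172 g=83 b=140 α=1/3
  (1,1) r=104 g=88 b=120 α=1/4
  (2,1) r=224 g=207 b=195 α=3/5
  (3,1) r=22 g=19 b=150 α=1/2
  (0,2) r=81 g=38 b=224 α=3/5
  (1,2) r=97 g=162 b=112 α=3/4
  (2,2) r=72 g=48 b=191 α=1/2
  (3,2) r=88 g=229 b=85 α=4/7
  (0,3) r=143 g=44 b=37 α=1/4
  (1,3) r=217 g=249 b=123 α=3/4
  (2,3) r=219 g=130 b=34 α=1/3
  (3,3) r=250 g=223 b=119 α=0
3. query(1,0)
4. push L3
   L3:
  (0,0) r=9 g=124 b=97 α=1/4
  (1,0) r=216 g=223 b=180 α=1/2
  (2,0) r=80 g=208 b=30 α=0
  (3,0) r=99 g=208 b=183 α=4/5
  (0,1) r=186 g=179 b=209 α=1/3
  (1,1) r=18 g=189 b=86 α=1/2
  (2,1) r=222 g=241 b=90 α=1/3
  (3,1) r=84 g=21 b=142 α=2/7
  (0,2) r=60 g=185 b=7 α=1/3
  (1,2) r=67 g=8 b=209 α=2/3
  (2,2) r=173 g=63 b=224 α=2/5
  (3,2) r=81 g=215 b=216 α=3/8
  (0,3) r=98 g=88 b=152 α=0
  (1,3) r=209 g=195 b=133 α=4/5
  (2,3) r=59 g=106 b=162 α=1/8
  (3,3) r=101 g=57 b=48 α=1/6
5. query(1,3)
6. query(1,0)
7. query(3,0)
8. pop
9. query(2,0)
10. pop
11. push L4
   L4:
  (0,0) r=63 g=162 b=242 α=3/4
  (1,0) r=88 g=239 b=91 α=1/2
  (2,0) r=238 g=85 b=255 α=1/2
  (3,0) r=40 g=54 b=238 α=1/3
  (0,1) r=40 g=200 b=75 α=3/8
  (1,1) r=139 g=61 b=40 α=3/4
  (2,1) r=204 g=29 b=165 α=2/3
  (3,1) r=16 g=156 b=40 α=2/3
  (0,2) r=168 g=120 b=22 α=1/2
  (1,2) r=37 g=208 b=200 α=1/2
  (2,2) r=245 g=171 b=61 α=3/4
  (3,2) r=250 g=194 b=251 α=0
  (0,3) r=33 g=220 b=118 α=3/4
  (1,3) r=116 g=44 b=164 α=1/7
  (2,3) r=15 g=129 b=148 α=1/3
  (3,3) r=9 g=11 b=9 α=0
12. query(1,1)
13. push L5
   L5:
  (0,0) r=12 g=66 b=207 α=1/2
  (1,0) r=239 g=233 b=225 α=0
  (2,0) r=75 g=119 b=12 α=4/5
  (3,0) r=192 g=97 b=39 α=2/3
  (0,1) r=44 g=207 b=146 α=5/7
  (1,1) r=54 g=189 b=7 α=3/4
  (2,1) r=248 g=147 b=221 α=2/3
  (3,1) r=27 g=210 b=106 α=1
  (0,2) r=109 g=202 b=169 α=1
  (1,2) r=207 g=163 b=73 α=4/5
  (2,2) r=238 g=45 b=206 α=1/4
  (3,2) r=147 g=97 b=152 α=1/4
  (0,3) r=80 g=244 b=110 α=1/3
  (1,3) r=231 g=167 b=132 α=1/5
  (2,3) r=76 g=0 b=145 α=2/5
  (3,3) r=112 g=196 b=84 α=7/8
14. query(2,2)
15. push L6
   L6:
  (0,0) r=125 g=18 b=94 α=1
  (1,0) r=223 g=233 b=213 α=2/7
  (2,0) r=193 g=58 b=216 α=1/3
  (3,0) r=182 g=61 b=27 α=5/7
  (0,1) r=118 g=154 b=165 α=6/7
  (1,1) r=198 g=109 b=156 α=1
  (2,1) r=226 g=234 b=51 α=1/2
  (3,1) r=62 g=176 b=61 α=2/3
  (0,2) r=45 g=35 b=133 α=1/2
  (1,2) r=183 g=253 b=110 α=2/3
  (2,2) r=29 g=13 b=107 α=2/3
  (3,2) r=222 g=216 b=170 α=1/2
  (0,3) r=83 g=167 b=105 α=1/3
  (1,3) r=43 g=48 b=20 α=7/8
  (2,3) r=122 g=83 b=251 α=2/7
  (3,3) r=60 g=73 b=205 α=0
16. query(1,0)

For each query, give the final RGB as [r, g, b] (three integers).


(1,0) stack=L1,L2; from [0,0,0]:
L1 α=4/7: [264/7, 436/7, 940/7]
L2 α=4/7: [1604/49, 5088/49, 2960/49]
rounded: [33, 104, 60]

query (1,3) [L1,L2,L3] — begin 0,0,0
L1 α=6/7: [372/7, 1242/7, 198/7]
L2 α=3/4: [4929/28, 6471/28, 2781/28]
L3 α=4/5: [28337/140, 28311/140, 17677/140]
→ [202, 202, 126]

query (1,0) [L1,L2,L3] — begin 0,0,0
after L1 α=4/7: [264/7, 436/7, 940/7]
after L2 α=4/7: [1604/49, 5088/49, 2960/49]
after L3 α=1/2: [6094/49, 16015/98, 5890/49]
rounded: [124, 163, 120]

at x=3,y=0 over L1,L2,L3:
+L1 (α=1/8) → [20, 45/8, 89/8]
+L2 (α=1) → [42, 6, 174]
+L3 (α=4/5) → [438/5, 838/5, 906/5]
rounded: [88, 168, 181]

at x=2,y=0 over L1,L2:
L1 α=5/6: [105, 115/3, 115/3]
L2 α=1/3: [132, 500/9, 323/9]
rounded: [132, 56, 36]

query (1,1) [L1,L4] — begin 0,0,0
after L1 α=3/4: [63, 543/4, 639/4]
after L4 α=3/4: [120, 1275/16, 1119/16]
rounded: [120, 80, 70]

(2,2) stack=L1,L4,L5; from [0,0,0]:
L1 α=2/3: [340/3, 44, 160/3]
L4 α=3/4: [2545/12, 557/4, 709/12]
L5 α=1/4: [3497/16, 1851/16, 1533/16]
rounded: [219, 116, 96]

query (1,0) [L1,L4,L5,L6] — begin 0,0,0
after L1 α=4/7: [264/7, 436/7, 940/7]
after L4 α=1/2: [440/7, 2109/14, 1577/14]
after L5 α=0: [440/7, 2109/14, 1577/14]
after L6 α=2/7: [5322/49, 17069/98, 13849/98]
→ [109, 174, 141]


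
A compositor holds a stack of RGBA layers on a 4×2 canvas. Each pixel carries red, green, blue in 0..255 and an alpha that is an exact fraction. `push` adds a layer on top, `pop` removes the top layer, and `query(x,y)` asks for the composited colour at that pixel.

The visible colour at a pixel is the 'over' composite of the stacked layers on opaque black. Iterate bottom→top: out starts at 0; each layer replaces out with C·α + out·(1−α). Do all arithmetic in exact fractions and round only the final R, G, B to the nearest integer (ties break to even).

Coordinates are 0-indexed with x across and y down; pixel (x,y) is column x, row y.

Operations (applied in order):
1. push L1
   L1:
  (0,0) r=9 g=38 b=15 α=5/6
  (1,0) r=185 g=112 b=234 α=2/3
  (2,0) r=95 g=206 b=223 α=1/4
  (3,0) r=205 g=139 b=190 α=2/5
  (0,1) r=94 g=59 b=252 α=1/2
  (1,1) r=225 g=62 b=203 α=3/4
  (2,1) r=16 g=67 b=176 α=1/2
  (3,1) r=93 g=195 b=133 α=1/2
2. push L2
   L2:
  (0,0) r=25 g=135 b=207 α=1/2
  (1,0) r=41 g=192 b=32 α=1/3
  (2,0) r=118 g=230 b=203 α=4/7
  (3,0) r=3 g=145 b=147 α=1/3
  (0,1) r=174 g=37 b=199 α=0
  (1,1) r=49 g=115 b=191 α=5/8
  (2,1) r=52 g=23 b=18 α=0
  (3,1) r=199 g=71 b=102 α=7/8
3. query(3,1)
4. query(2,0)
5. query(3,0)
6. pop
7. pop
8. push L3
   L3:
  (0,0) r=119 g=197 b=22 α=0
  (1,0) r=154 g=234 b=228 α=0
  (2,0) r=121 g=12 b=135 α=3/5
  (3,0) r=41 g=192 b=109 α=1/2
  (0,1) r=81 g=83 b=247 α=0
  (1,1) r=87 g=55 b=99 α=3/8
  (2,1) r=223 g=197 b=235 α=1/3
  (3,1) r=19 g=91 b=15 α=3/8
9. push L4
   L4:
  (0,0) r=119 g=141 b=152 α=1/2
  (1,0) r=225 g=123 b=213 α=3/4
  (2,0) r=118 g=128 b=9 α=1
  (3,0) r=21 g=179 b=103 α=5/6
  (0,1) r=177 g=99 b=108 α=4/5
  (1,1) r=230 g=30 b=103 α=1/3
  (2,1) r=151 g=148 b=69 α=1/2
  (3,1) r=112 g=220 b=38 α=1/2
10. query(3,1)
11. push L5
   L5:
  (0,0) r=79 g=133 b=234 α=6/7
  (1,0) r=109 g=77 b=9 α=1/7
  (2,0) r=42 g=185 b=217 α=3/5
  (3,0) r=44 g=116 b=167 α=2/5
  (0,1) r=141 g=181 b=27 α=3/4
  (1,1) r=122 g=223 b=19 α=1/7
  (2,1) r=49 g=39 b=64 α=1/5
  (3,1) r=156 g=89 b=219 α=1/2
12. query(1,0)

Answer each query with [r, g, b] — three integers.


(3,1) stack=L1,L2; from [0,0,0]:
L1 α=1/2: [93/2, 195/2, 133/2]
L2 α=7/8: [2879/16, 1189/16, 1561/16]
= [180, 74, 98]

at x=2,y=0 over L1,L2:
+L1 (α=1/4) → [95/4, 103/2, 223/4]
+L2 (α=4/7) → [2173/28, 307/2, 3917/28]
= [78, 154, 140]

query (3,0) [L1,L2] — begin 0,0,0
L1 α=2/5: [82, 278/5, 76]
L2 α=1/3: [167/3, 427/5, 299/3]
→ [56, 85, 100]

query (3,1) [L3,L4] — begin 0,0,0
L3 α=3/8: [57/8, 273/8, 45/8]
L4 α=1/2: [953/16, 2033/16, 349/16]
→ [60, 127, 22]

(1,0) stack=L3,L4,L5; from [0,0,0]:
+L3 (α=0) → [0, 0, 0]
+L4 (α=3/4) → [675/4, 369/4, 639/4]
+L5 (α=1/7) → [2243/14, 1261/14, 1935/14]
= [160, 90, 138]


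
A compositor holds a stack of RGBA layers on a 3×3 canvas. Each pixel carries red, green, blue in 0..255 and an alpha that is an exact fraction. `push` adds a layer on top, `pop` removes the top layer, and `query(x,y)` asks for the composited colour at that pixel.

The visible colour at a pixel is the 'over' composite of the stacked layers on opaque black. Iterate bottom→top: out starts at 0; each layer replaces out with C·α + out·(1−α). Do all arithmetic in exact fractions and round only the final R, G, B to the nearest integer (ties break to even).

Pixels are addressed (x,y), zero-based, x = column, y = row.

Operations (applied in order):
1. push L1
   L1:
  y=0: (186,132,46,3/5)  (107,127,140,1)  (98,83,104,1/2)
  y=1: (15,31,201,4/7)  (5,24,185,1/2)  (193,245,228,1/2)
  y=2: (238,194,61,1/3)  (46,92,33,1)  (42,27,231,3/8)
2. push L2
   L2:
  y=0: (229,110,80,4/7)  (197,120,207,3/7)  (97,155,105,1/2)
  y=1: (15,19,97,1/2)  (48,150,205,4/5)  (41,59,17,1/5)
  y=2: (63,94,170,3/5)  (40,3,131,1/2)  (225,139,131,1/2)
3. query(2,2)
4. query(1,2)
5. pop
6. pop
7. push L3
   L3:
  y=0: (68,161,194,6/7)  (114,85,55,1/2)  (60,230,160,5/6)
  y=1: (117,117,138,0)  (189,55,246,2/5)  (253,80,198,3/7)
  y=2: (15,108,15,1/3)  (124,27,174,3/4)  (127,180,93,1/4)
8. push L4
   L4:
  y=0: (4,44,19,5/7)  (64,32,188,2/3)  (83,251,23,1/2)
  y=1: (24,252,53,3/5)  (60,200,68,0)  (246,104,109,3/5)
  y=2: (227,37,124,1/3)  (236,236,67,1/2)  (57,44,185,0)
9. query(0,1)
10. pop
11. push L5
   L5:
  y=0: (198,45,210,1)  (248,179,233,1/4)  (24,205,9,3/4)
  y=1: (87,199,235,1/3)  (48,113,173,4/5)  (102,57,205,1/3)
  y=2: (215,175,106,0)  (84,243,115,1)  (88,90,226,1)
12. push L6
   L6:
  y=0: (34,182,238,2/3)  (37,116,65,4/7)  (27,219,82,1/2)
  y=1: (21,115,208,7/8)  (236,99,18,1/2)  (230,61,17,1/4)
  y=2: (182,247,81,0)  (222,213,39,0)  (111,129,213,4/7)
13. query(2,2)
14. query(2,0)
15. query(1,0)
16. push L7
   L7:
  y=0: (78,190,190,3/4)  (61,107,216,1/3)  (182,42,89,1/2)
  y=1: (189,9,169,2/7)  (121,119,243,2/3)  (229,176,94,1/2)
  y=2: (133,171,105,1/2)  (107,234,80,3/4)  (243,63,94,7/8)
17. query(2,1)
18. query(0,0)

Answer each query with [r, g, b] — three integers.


(2,2) stack=L1,L2; from [0,0,0]:
after L1 α=3/8: [63/4, 81/8, 693/8]
after L2 α=1/2: [963/8, 1193/16, 1741/16]
→ [120, 75, 109]

(1,2) stack=L1,L2; from [0,0,0]:
L1 α=1: [46, 92, 33]
L2 α=1/2: [43, 95/2, 82]
= [43, 48, 82]

at x=0,y=1 over L3,L4:
after L3 α=0: [0, 0, 0]
after L4 α=3/5: [72/5, 756/5, 159/5]
→ [14, 151, 32]

(2,2) stack=L3,L5,L6; from [0,0,0]:
+L3 (α=1/4) → [127/4, 45, 93/4]
+L5 (α=1) → [88, 90, 226]
+L6 (α=4/7) → [708/7, 786/7, 1530/7]
→ [101, 112, 219]

query (2,0) [L3,L5,L6] — begin 0,0,0
+L3 (α=5/6) → [50, 575/3, 400/3]
+L5 (α=3/4) → [61/2, 605/3, 481/12]
+L6 (α=1/2) → [115/4, 631/3, 1465/24]
= [29, 210, 61]

query (1,0) [L3,L5,L6] — begin 0,0,0
+L3 (α=1/2) → [57, 85/2, 55/2]
+L5 (α=1/4) → [419/4, 613/8, 631/8]
+L6 (α=4/7) → [1849/28, 793/8, 3973/56]
= [66, 99, 71]

query (2,1) [L3,L5,L6,L7] — begin 0,0,0
+L3 (α=3/7) → [759/7, 240/7, 594/7]
+L5 (α=1/3) → [744/7, 293/7, 2623/21]
+L6 (α=1/4) → [1921/14, 653/14, 1371/14]
+L7 (α=1/2) → [5127/28, 3117/28, 2687/28]
rounded: [183, 111, 96]

(0,0) stack=L3,L5,L6,L7; from [0,0,0]:
after L3 α=6/7: [408/7, 138, 1164/7]
after L5 α=1: [198, 45, 210]
after L6 α=2/3: [266/3, 409/3, 686/3]
after L7 α=3/4: [242/3, 2119/12, 599/3]
→ [81, 177, 200]


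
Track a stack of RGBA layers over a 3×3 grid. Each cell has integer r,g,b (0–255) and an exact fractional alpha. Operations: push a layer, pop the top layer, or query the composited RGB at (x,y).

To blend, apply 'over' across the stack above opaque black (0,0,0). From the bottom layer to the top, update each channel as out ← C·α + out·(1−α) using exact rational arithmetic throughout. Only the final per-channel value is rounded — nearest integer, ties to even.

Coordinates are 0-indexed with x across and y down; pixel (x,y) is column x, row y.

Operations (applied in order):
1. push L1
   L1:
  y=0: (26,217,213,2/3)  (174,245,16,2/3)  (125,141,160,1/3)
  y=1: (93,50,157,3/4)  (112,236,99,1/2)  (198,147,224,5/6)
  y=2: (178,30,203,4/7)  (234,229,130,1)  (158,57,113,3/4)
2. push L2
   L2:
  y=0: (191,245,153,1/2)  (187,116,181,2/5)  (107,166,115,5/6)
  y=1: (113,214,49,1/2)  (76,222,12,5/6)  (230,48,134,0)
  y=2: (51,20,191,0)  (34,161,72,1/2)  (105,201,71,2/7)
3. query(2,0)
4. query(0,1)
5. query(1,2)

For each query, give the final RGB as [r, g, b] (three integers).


query (2,0) [L1,L2] — begin 0,0,0
+L1 (α=1/3) → [125/3, 47, 160/3]
+L2 (α=5/6) → [865/9, 877/6, 1885/18]
= [96, 146, 105]

at x=0,y=1 over L1,L2:
+L1 (α=3/4) → [279/4, 75/2, 471/4]
+L2 (α=1/2) → [731/8, 503/4, 667/8]
rounded: [91, 126, 83]

at x=1,y=2 over L1,L2:
+L1 (α=1) → [234, 229, 130]
+L2 (α=1/2) → [134, 195, 101]
= [134, 195, 101]
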